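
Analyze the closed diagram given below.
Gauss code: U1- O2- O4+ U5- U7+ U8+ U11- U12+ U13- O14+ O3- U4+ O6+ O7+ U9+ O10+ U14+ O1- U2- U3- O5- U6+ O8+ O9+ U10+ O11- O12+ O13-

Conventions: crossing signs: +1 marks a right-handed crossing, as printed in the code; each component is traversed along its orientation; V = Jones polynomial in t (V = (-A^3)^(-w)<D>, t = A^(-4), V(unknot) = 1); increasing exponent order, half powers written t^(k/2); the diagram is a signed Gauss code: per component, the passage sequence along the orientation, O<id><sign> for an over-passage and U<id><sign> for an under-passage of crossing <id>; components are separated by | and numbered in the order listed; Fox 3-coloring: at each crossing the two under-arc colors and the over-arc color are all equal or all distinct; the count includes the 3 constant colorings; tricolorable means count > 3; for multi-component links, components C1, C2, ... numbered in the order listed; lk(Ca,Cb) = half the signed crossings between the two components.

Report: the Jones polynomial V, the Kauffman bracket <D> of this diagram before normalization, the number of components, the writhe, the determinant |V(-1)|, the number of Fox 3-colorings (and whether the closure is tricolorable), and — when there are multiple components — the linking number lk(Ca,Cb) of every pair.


V = -t^-2 + 3t^-1 - 4 + 6t - 6t^2 + 6t^3 - 5t^4 + 3t^5 - t^6
<D> = -A^-18 + 3A^-14 - 5A^-10 + 6A^-6 - 6A^-2 + 6A^2 - 4A^6 + 3A^10 - A^14 (w = +2)
1 component over 14 crossings, w = +2
3 Fox colorings among 3^14, |V(-1)| = 35: not tricolorable
why: V spans 8 powers of t: at least 8 crossings in any diagram


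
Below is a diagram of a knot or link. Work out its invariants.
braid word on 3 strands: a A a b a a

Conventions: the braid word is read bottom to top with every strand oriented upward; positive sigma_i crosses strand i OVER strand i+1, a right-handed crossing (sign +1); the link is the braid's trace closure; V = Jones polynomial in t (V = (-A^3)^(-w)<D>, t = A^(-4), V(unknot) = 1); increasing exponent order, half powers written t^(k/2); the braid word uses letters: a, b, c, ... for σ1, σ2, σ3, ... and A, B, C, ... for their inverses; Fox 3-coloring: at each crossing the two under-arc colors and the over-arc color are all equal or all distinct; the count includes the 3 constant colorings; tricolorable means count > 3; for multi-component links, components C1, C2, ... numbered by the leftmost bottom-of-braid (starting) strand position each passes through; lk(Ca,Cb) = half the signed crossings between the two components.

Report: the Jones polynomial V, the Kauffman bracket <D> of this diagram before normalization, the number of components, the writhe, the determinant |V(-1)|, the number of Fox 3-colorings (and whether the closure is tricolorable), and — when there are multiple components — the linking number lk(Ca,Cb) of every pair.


Jones polynomial: V(t) = t + t^3 - t^4
<D> = -A^-4 + 1 + A^8; writhe +4
components 1, writhe +4 (6 crossings)
3-colorings: 9 of 3^6, det 3 — tricolorable
note: w = +4 (over 6 crossings) is diagram-only; (-A^3)^(-4) removes it from V


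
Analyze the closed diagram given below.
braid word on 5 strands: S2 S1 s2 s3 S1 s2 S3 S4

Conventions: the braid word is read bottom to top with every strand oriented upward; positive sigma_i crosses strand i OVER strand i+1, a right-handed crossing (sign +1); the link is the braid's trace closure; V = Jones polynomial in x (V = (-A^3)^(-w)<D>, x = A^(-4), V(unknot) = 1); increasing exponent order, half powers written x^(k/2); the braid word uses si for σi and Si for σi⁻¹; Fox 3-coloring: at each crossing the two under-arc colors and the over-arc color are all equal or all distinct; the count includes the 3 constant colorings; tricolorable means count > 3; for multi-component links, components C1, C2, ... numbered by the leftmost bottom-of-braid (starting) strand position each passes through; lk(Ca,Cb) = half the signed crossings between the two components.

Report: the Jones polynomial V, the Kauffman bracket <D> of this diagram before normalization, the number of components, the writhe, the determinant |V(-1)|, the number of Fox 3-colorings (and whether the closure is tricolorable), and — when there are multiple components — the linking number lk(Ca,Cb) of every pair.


V(x) = 1
bracket: A^-6, w = -2
1 component, writhe -2, over 8 crossings
det 1, colorings 3 of 3^8 — not tricolorable
observation: w = -2 (over 8 crossings) is diagram-only; (-A^3)^(2) removes it from V


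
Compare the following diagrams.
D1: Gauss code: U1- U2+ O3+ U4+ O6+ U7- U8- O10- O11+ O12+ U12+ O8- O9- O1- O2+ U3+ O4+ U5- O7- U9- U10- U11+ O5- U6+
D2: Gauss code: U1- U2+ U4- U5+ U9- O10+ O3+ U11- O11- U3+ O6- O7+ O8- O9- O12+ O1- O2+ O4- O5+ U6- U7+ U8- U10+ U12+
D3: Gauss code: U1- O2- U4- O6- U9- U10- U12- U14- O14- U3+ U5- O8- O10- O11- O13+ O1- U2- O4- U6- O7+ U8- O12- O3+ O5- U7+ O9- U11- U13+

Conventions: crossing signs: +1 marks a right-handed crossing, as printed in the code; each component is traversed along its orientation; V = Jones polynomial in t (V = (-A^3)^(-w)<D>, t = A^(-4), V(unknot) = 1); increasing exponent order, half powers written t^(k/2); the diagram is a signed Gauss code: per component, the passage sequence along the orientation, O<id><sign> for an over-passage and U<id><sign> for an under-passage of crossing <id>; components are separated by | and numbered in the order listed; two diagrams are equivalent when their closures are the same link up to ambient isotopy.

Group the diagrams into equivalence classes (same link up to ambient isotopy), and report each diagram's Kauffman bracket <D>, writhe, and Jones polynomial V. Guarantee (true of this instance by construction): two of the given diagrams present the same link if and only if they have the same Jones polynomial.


equivalence classes: {D1} | {D2} | {D3}
D1 (bracket -A^-12 + 2A^-8 - 2A^-4 + 3 - 2A^4 + 2A^8 - A^12; 12 crossings at w = 0): V = -t^-3 + 2t^-2 - 2t^-1 + 3 - 2t + 2t^2 - t^3
V(D2) = 1  [12 crossings, <D> = 1, w = 0]
V(D3) = -t^-9 + t^-8 - 2t^-7 + 3t^-6 - 2t^-5 + 2t^-4 - t^-3 + t^-2  (w -8, c 14, <D> = A^-16 - A^-12 + 2A^-8 - 2A^-4 + 3 - 2A^4 + A^8 - A^12)
observation: comparing 3 Jones polynomials yields 3 groups


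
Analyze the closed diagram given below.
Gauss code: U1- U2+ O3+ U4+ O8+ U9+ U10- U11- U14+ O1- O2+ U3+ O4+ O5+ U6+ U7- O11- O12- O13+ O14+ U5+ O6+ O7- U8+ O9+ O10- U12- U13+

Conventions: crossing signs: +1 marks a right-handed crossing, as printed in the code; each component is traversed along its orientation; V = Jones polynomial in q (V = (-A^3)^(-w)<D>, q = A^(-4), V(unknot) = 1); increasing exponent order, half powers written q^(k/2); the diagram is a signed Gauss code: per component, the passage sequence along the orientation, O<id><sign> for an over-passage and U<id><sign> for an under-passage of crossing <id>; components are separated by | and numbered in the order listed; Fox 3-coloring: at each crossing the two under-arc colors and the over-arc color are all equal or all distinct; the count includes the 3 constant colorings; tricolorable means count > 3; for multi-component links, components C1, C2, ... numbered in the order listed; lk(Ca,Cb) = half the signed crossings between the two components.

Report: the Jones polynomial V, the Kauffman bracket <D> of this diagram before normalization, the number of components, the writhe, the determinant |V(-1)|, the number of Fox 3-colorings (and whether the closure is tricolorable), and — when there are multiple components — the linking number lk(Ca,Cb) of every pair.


V(q) = q + q^3 - q^4
bracket: -A^-4 + 1 + A^8, w = +4
1 component, writhe +4, over 14 crossings
det 3, colorings 9 of 3^14 — tricolorable
observation: V spans 3 powers of q: at least 3 crossings in any diagram


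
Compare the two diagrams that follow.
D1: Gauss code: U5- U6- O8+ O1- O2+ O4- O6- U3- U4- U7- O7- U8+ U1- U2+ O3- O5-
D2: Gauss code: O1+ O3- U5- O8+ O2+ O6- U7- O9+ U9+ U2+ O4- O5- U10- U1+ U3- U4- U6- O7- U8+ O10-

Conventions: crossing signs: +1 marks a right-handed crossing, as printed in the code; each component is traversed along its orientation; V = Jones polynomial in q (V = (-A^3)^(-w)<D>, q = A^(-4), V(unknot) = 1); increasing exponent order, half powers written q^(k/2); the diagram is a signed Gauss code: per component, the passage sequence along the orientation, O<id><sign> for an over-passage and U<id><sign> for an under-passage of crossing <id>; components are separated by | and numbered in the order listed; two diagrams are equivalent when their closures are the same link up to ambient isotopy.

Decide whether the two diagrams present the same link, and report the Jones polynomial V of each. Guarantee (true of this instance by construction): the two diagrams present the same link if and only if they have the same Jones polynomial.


equivalent: no
V(D1) = 1  (w -4, c 8, <D> = A^-12)
V(D2) = -q^-4 + q^-3 + q^-1  [10 crossings, <D> = A^-2 + A^6 - A^10, w = -2]
key observation: V(q) takes 2 values over 2 diagrams, fixing the grouping


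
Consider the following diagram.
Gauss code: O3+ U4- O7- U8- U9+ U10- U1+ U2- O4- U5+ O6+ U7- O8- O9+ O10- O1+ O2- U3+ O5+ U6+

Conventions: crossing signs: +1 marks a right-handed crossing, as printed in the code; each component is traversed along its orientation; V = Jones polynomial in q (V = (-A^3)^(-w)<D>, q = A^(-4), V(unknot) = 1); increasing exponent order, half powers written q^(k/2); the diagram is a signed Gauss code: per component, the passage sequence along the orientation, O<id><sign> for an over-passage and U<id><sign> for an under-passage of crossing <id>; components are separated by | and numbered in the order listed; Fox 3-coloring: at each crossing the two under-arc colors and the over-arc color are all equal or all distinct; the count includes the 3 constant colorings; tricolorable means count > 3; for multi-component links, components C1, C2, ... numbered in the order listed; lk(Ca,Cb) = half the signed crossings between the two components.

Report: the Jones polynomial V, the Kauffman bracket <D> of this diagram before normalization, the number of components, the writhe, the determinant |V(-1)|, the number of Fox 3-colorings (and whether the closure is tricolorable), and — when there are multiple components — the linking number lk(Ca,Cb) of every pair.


Jones polynomial: V(q) = -q^-3 + 2q^-2 - 2q^-1 + 3 - 2q + 2q^2 - q^3
<D> = -A^-12 + 2A^-8 - 2A^-4 + 3 - 2A^4 + 2A^8 - A^12; writhe 0
components 1, writhe 0 (10 crossings)
3-colorings: 3 of 3^10, det 13 — not tricolorable
note: |V(-1)| = 13: so not tricolorable, since 3 does not divide 13


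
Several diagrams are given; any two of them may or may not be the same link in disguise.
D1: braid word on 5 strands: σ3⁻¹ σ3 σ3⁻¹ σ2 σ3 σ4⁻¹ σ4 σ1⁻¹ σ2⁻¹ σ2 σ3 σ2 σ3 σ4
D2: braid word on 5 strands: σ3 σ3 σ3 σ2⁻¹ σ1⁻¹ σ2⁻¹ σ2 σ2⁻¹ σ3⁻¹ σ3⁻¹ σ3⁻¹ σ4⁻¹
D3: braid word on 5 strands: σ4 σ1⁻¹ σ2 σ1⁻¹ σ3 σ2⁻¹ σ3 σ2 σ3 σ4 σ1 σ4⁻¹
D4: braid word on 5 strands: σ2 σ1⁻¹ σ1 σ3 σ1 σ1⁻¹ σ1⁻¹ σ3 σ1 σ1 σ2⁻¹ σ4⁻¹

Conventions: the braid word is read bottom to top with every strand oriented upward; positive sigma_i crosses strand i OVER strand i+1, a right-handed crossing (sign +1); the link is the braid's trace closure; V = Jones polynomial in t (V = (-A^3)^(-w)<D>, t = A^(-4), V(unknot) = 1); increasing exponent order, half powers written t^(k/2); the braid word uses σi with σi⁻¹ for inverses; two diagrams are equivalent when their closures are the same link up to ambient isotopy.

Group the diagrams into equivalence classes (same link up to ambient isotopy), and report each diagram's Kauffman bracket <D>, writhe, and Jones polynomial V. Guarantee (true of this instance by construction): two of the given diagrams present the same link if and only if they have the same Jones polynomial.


grouping into links: {D1, D3} | {D2} | {D4}
V(D1) = t + 2t^3 + t^5  (w +4, c 14, <D> = A^-8 + 2 + A^8)
V(D2) = t^-3 + t^-2 + t^-1 + 1  [12 crossings, <D> = A^-12 + A^-8 + A^-4 + 1, w = -4]
V(D3) = t + 2t^3 + t^5  [12 crossings, <D> = A^-8 + 2 + A^8, w = +4]
V(D4) = 1 + t + t^2 + t^3  (w +2, c 12, <D> = A^-6 + A^-2 + A^2 + A^6)
why: comparing 4 Jones polynomials yields 3 groups


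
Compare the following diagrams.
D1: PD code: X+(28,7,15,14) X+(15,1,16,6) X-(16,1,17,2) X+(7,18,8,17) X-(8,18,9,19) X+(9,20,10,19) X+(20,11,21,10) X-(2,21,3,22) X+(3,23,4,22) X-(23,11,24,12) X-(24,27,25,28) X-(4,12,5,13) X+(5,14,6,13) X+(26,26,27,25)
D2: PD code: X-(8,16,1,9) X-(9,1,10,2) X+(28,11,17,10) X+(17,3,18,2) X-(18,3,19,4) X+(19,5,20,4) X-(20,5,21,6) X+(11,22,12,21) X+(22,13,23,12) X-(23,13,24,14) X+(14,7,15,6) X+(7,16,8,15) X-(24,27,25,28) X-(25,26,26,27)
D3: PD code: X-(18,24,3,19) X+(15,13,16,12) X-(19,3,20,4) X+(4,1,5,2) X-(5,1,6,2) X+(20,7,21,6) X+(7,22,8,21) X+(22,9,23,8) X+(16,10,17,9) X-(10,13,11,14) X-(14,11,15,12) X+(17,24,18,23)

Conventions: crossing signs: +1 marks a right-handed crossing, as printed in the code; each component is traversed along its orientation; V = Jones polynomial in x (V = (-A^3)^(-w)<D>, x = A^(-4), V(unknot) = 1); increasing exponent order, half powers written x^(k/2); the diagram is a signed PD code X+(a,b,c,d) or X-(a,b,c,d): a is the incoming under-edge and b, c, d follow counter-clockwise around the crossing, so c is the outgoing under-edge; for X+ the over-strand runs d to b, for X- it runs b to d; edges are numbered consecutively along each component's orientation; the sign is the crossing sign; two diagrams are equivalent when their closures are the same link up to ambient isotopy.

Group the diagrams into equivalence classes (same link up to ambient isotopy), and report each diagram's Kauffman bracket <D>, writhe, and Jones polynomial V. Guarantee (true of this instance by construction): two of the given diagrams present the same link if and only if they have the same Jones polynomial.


equivalence classes: {D1, D2, D3}
D1 (bracket A^-6 + A^-2 + A^2 + A^6; 14 crossings at w = +2): V = 1 + x + x^2 + x^3
V(D2) = 1 + x + x^2 + x^3  (w 0, c 14, <D> = A^-12 + A^-8 + A^-4 + 1)
D3 (bracket A^-6 + A^-2 + A^2 + A^6; 12 crossings at w = +2): V = 1 + x + x^2 + x^3
key observation: all 3 diagrams share one V(x), hence one class


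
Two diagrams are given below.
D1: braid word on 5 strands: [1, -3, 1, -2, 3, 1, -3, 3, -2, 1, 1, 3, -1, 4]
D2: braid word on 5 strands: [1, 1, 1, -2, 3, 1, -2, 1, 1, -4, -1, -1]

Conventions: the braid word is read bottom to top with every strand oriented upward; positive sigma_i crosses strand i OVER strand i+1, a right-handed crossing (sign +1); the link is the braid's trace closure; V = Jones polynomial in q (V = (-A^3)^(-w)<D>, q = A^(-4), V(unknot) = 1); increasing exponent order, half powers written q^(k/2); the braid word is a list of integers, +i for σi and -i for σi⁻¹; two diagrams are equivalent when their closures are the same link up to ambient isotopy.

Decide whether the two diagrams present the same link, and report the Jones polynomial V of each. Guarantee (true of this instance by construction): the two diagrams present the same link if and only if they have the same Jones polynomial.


equivalent: yes
D1 (bracket A^-8 - 2A^-4 + 2 - 2A^4 + 2A^8 - A^12 + A^16; 14 crossings at w = +4): V = q^-1 - 1 + 2q - 2q^2 + 2q^3 - 2q^4 + q^5
D2 (bracket A^-14 - 2A^-10 + 2A^-6 - 2A^-2 + 2A^2 - A^6 + A^10; 12 crossings at w = +2): V = q^-1 - 1 + 2q - 2q^2 + 2q^3 - 2q^4 + q^5
key observation: one V(q) for all 2 diagrams — one class (guaranteed)


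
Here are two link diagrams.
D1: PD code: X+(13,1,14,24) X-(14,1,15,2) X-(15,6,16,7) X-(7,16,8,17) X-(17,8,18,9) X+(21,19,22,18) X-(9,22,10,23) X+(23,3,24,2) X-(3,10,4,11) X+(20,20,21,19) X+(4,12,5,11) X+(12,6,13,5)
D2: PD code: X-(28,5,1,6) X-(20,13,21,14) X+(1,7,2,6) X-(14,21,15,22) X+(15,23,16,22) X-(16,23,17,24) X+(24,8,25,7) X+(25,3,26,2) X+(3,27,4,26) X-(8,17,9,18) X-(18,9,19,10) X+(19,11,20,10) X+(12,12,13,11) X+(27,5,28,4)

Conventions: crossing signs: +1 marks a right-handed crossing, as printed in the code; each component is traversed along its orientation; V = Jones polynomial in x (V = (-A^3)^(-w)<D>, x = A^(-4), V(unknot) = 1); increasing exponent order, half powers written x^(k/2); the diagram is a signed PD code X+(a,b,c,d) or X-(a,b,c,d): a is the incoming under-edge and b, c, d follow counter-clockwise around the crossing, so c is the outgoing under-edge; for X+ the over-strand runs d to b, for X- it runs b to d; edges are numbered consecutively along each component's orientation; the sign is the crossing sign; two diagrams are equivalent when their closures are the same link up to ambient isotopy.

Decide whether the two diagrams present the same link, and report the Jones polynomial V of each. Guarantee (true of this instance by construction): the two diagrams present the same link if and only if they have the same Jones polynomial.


same link: no
V(D1) = -x^-4 + x^-3 + x^-1  [12 crossings, <D> = A^4 + A^12 - A^16, w = 0]
D2 (bracket -A^-6 + A^-2 - A^2 + 3A^6 - A^10 + A^14 - A^18; 14 crossings at w = +2): V = -x^-3 + x^-2 - x^-1 + 3 - x + x^2 - x^3
note: 2 values of V(x) split the 2 diagrams


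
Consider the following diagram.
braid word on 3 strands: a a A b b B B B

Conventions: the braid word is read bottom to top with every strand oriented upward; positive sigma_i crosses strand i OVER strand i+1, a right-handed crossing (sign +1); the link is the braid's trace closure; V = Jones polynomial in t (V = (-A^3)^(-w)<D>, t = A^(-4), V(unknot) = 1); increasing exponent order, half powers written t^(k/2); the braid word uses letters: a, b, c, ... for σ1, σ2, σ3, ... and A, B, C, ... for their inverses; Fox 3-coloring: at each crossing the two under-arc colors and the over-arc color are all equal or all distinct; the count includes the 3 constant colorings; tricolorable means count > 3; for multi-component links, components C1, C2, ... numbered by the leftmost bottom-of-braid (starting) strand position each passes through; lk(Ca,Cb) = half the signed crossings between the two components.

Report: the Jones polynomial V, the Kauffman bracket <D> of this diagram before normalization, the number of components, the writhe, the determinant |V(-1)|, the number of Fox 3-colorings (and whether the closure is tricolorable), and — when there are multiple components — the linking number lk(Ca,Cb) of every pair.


V = 1
<D> = 1 (w = 0)
1 component over 8 crossings, w = 0
3 Fox colorings among 3^8, |V(-1)| = 1: not tricolorable
why: w = 0 (over 8 crossings) is diagram-only; (-A^3)^(0) removes it from V


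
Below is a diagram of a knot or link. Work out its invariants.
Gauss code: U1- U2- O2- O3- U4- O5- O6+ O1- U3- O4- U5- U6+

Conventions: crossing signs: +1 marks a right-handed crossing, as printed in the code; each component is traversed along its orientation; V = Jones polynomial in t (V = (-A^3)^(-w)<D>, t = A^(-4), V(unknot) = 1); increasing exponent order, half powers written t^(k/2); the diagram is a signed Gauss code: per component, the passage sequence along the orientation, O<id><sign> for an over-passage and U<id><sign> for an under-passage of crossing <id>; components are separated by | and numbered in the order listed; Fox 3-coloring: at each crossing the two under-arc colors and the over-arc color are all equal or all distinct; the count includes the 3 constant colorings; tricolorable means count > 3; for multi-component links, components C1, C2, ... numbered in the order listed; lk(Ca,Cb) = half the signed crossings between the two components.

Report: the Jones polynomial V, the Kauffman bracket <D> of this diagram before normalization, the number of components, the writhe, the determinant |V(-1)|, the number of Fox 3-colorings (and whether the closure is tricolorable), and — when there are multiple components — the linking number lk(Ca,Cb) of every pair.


Jones polynomial: V(t) = -t^-4 + t^-3 + t^-1
<D> = A^-8 + 1 - A^4; writhe -4
components 1, writhe -4 (6 crossings)
3-colorings: 9 of 3^6, det 3 — tricolorable
note: V spans 3 powers of t: at least 3 crossings in any diagram


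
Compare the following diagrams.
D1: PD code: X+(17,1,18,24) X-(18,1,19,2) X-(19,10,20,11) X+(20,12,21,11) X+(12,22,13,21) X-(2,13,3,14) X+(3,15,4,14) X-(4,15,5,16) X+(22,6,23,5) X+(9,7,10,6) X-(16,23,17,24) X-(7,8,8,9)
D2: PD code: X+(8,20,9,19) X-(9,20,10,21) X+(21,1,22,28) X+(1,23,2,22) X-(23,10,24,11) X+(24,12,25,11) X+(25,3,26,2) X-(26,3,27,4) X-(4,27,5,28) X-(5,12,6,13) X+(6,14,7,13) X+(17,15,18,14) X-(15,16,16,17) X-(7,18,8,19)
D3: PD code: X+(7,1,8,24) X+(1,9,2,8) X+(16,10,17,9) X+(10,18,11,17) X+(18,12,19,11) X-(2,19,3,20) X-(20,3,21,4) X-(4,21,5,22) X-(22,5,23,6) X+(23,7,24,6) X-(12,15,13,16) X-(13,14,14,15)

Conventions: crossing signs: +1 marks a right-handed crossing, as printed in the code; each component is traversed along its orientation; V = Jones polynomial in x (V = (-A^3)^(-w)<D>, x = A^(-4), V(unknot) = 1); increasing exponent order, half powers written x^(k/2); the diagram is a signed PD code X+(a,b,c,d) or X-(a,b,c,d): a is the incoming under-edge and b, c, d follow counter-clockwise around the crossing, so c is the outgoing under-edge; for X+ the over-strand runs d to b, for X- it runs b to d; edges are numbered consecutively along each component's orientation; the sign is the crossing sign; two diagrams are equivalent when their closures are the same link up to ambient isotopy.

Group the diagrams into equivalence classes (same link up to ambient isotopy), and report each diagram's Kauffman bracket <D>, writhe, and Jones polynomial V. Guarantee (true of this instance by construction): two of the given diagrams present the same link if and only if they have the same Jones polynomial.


equivalence classes: {D1} | {D2} | {D3}
D1 (bracket A^-8 - A^-4 + 1 - A^4 + A^8; 12 crossings at w = 0): V = x^-2 - x^-1 + 1 - x + x^2
V(D2) = 1  [14 crossings, <D> = 1, w = 0]
V(D3) = x + x^3 - x^4  [12 crossings, <D> = -A^-16 + A^-12 + A^-4, w = 0]
key observation: 3 classes among 3 diagrams; unequal V(x) rules out equality


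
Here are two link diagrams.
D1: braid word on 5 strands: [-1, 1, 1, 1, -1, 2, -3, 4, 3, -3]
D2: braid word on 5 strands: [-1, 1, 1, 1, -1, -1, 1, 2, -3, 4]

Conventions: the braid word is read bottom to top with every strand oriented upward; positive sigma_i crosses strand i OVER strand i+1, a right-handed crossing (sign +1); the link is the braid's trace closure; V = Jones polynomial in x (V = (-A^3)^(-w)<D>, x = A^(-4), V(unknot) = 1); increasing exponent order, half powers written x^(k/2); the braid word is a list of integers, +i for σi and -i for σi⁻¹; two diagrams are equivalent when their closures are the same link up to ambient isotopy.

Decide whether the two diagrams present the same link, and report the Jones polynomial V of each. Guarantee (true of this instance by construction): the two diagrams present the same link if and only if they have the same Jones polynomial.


equivalent: yes
D1 (bracket A^6; 10 crossings at w = +2): V = 1
D2 (bracket A^6; 10 crossings at w = +2): V = 1
key observation: D2 (10 crossings) and D1 (10) are Markov-related braid presentations


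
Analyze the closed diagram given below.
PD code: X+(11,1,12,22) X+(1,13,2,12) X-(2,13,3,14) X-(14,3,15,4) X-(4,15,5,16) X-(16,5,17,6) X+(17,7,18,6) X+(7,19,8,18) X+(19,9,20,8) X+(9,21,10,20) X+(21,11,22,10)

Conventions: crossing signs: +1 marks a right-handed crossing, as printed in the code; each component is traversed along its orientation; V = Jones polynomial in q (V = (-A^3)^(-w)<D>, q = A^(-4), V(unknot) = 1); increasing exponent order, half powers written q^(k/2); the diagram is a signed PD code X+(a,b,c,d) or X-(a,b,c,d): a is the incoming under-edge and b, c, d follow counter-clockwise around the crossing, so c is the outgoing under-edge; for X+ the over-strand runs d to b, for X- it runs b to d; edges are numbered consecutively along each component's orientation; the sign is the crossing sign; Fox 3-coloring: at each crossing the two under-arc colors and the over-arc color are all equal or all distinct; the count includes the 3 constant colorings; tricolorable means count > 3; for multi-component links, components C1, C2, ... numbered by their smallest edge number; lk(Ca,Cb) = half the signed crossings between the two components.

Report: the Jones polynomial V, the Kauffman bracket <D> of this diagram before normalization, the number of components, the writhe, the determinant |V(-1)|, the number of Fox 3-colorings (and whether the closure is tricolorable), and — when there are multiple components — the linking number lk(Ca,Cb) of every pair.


Jones polynomial: V(q) = q + q^3 - q^4
<D> = A^-7 - A^-3 - A^5; writhe +3
components 1, writhe +3 (11 crossings)
3-colorings: 9 of 3^11, det 3 — tricolorable
note: the span of V is 3, forcing >= 3 crossings in any diagram


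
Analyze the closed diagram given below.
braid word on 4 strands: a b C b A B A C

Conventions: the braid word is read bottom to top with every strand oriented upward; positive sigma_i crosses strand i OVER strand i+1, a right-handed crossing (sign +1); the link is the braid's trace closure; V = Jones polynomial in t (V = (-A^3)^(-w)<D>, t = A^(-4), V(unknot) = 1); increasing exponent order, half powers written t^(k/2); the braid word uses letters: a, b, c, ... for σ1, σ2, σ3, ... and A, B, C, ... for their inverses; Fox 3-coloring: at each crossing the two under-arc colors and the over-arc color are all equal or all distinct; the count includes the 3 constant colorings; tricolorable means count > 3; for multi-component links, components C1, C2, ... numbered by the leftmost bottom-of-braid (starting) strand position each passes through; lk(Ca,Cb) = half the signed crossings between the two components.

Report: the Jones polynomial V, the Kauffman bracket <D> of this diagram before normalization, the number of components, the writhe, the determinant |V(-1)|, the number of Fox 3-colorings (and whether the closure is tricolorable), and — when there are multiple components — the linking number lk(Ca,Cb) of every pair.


V = -t^(-5/2) - t^(-1/2)
<D> = -A^-4 - A^4 (w = -2)
2 components over 8 crossings, w = -2
lk(C1,C2): -1
3 Fox colorings among 3^8, |V(-1)| = 2: not tricolorable
why: the span of V is 2, within the link bound 8 + 2 - 1


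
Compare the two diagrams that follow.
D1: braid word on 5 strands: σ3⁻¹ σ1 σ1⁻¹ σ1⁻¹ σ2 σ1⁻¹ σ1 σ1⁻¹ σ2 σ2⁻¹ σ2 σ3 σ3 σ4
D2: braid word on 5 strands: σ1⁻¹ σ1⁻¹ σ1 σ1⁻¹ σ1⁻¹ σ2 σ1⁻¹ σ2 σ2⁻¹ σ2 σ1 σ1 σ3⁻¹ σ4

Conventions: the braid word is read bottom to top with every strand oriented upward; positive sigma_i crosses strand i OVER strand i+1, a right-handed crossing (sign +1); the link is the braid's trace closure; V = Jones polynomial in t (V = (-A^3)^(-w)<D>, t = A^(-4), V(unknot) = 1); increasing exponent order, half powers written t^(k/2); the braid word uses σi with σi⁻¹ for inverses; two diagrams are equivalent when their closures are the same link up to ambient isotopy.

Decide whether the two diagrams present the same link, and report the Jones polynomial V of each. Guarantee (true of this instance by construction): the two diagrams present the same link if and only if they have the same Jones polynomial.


equivalent: yes
V(D1) = t^-2 - t^-1 + 1 - t + t^2  (w +2, c 14, <D> = A^-2 - A^2 + A^6 - A^10 + A^14)
V(D2) = t^-2 - t^-1 + 1 - t + t^2  (w 0, c 14, <D> = A^-8 - A^-4 + 1 - A^4 + A^8)
why: all 2 diagrams share one V(t), hence one class


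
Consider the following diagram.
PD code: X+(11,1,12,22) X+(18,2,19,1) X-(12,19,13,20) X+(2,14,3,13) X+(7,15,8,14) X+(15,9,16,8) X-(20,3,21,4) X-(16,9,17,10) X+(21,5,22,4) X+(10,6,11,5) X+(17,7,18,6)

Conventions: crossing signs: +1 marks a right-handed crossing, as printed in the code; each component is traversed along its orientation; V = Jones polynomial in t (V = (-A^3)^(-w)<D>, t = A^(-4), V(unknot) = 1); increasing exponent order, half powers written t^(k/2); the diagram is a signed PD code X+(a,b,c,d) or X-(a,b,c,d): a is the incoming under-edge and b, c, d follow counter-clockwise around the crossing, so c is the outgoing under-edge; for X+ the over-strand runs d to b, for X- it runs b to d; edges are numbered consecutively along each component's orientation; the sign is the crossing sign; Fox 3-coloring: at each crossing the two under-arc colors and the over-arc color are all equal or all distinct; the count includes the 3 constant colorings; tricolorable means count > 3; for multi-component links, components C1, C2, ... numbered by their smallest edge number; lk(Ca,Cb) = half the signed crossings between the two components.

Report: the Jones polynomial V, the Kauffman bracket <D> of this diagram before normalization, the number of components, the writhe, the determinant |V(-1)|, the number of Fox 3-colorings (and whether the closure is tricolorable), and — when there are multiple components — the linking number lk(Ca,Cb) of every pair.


V = t + t^3 - t^4
<D> = A^-1 - A^3 - A^11 (w = +5)
1 component over 11 crossings, w = +5
9 Fox colorings among 3^11, |V(-1)| = 3: tricolorable
why: w = +5 shifts under R1 moves; the (-A^3)^(-5) factor cancels that in V


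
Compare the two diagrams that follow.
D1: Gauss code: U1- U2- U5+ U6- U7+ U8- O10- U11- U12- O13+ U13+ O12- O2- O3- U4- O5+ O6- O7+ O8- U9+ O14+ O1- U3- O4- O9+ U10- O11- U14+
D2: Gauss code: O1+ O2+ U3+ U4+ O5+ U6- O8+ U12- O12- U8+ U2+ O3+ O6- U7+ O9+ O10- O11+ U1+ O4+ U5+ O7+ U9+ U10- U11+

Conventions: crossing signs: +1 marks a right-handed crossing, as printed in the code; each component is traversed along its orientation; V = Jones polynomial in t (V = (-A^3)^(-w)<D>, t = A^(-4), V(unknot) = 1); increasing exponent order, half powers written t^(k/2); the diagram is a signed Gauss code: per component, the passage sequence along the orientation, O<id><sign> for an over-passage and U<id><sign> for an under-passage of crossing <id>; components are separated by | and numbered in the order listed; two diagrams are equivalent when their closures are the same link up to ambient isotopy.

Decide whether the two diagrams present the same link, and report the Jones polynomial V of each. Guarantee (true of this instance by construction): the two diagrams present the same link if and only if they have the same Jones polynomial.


same link: no
V(D1) = -t^-4 + t^-3 + t^-1  [14 crossings, <D> = A^-8 + 1 - A^4, w = -4]
V(D2) = t^2 - t^3 + 3t^4 - 3t^5 + 3t^6 - 3t^7 + 2t^8 - t^9  (w +6, c 12, <D> = -A^-18 + 2A^-14 - 3A^-10 + 3A^-6 - 3A^-2 + 3A^2 - A^6 + A^10)
note: 2 classes among 2 diagrams; unequal V(t) rules out equality


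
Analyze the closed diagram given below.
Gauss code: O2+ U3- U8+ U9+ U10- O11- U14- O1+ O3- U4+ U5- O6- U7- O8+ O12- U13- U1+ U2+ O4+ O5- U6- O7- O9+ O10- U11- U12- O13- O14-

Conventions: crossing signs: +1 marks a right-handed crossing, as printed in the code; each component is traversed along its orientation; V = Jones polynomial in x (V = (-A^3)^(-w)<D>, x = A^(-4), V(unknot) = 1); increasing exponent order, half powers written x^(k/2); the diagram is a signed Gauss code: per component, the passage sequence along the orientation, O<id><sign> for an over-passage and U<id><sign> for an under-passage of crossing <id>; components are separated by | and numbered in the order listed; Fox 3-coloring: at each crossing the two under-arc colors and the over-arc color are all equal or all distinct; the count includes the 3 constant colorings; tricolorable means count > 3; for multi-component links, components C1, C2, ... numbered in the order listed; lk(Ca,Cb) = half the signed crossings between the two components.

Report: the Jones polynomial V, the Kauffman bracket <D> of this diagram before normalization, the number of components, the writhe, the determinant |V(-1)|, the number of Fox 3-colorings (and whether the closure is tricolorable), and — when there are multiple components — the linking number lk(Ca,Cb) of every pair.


V(x) = x^-7 - 2x^-6 + 2x^-5 - 3x^-4 + 3x^-3 - 2x^-2 + 2x^-1
bracket: 2A^-8 - 2A^-4 + 3 - 3A^4 + 2A^8 - 2A^12 + A^16, w = -4
1 component, writhe -4, over 14 crossings
det 15, colorings 9 of 3^14 — tricolorable
observation: w = -4 shifts under R1 moves; the (-A^3)^(4) factor cancels that in V


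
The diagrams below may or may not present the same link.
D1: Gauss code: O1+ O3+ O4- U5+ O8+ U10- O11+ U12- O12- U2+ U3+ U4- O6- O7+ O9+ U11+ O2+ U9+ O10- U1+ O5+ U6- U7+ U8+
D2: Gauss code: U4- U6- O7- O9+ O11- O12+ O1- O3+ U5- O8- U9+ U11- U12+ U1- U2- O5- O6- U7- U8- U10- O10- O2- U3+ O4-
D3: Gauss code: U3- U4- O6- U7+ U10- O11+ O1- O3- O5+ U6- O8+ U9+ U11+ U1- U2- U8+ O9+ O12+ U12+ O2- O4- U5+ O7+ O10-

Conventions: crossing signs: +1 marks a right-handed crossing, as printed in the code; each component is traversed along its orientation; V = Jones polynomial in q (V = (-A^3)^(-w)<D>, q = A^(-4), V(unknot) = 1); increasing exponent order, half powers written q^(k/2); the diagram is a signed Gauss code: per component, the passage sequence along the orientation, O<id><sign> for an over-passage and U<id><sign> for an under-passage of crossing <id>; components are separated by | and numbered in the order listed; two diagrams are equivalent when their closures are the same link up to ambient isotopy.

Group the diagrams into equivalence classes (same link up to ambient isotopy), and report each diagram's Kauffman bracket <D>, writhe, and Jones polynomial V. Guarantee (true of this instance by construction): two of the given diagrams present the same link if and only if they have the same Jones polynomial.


grouping into links: {D1} | {D2} | {D3}
V(D1) = q^2 + 2q^4 - 2q^5 + q^6 - 2q^7 + q^8  (w +4, c 12, <D> = A^-20 - 2A^-16 + A^-12 - 2A^-8 + 2A^-4 + A^4)
V(D2) = -q^-6 + q^-5 - q^-4 + 2q^-3 - q^-2 + q^-1  (w -6, c 12, <D> = A^-14 - A^-10 + 2A^-6 - A^-2 + A^2 - A^6)
V(D3) = 1  (w 0, c 12, <D> = 1)
key observation: 3 values of V(q) split the 3 diagrams


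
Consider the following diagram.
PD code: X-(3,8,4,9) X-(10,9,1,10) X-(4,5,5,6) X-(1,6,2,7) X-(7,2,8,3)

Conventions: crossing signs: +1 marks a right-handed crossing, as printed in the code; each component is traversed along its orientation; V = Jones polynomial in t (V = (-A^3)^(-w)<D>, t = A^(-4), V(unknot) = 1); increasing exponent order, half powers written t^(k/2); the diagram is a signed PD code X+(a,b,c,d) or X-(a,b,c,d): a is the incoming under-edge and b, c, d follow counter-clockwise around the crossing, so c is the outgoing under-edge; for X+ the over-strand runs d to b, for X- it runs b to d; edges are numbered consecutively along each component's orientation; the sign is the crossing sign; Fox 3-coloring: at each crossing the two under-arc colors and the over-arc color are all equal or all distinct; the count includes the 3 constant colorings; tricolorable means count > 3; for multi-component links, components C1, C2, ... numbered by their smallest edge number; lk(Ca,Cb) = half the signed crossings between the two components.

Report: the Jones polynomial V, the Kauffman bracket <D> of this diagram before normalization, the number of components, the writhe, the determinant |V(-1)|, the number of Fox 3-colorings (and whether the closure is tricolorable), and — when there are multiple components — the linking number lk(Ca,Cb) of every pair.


Jones polynomial: V(t) = -t^-4 + t^-3 + t^-1
<D> = -A^-11 - A^-3 + A; writhe -5
components 1, writhe -5 (5 crossings)
3-colorings: 9 of 3^5, det 3 — tricolorable
note: |V(-1)| = 3: so tricolorable, since 3 divides 3


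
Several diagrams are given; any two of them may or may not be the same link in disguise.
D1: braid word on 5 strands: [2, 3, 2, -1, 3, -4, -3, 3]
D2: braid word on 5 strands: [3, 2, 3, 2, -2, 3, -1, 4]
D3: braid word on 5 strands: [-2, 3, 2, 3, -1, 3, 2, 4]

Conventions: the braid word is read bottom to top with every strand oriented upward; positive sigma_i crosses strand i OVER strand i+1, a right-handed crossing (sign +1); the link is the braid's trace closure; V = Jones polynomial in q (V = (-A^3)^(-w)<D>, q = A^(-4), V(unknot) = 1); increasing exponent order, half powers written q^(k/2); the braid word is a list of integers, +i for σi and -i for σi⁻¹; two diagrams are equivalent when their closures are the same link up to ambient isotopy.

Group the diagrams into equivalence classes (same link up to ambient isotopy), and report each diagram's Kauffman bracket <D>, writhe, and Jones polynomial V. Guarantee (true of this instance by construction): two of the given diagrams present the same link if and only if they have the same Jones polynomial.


equivalence classes: {D1, D2, D3}
D1 (bracket -A^-10 + A^-6 + A^2; 8 crossings at w = +2): V = q + q^3 - q^4
V(D2) = q + q^3 - q^4  (w +4, c 8, <D> = -A^-4 + 1 + A^8)
D3 (bracket -A^-4 + 1 + A^8; 8 crossings at w = +4): V = q + q^3 - q^4
key observation: one V(q) for all 3 diagrams — one class (guaranteed)


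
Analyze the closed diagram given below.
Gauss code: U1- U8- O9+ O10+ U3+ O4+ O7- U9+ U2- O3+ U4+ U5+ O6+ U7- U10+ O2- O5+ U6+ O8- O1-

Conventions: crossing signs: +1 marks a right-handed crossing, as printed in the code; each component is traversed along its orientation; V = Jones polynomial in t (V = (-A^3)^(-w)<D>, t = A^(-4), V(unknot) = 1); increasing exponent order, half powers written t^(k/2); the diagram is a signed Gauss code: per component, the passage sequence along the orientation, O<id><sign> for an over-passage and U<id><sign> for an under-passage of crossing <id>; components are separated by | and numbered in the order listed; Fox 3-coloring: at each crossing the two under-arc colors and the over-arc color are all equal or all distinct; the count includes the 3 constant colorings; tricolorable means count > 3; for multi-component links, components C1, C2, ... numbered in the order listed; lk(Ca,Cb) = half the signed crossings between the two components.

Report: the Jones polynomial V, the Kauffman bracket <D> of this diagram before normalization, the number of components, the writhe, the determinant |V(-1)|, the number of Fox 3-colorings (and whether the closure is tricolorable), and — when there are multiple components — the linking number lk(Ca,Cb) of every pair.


V = 2t - 2t^2 + 3t^3 - 3t^4 + 2t^5 - 2t^6 + t^7
<D> = A^-22 - 2A^-18 + 2A^-14 - 3A^-10 + 3A^-6 - 2A^-2 + 2A^2 (w = +2)
1 component over 10 crossings, w = +2
9 Fox colorings among 3^10, |V(-1)| = 15: tricolorable
why: det 15 = |V(-1)|; divisible by 3, so tricolorable


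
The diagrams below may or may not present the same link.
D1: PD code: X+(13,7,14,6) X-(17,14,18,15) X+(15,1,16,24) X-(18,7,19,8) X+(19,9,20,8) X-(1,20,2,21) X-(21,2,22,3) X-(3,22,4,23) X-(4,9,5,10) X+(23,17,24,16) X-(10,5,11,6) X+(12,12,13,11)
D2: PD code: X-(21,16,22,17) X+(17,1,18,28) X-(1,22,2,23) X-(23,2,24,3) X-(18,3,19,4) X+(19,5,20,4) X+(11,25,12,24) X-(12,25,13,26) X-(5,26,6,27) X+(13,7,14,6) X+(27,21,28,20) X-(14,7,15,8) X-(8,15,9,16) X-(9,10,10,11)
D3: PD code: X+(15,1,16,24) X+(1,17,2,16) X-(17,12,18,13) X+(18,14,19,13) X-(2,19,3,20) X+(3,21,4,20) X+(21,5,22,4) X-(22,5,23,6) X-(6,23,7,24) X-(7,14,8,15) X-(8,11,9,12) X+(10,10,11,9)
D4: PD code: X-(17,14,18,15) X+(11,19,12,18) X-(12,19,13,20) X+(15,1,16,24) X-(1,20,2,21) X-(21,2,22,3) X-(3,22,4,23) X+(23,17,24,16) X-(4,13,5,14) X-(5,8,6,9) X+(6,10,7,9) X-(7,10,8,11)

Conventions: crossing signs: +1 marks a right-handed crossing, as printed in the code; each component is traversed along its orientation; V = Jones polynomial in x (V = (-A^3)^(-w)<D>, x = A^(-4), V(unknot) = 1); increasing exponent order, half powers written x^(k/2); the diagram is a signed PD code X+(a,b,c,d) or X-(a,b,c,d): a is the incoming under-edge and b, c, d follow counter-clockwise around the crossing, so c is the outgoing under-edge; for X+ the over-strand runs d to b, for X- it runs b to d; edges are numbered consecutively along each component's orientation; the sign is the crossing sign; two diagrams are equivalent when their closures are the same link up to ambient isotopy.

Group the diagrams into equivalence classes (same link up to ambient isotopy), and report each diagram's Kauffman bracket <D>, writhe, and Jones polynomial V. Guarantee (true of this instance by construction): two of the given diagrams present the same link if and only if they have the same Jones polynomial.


equivalence classes: {D1, D2, D4} | {D3}
D1 (bracket A^-10 - A^-6 + 2A^-2 - 2A^2 + 2A^6 - 2A^10 + A^14; 12 crossings at w = -2): V = x^-5 - 2x^-4 + 2x^-3 - 2x^-2 + 2x^-1 - 1 + x
V(D2) = x^-5 - 2x^-4 + 2x^-3 - 2x^-2 + 2x^-1 - 1 + x  [14 crossings, <D> = A^-16 - A^-12 + 2A^-8 - 2A^-4 + 2 - 2A^4 + A^8, w = -4]
V(D3) = 1  (w 0, c 12, <D> = 1)
D4 (bracket A^-16 - A^-12 + 2A^-8 - 2A^-4 + 2 - 2A^4 + A^8; 12 crossings at w = -4): V = x^-5 - 2x^-4 + 2x^-3 - 2x^-2 + 2x^-1 - 1 + x
observation: V(x) takes 2 values over 4 diagrams, fixing the grouping
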